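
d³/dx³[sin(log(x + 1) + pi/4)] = sqrt(2)*(sin(log(x + 1)) + 2*cos(log(x + 1)))/(x^3 + 3*x^2 + 3*x + 1)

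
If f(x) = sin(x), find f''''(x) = sin(x)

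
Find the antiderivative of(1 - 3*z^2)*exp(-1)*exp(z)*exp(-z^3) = exp(-z^3 + z - 1) + C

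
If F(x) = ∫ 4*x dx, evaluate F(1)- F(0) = 2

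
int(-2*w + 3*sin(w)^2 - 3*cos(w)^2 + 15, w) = -w^2 + 15*w - 3*sin(2*w)/2 + C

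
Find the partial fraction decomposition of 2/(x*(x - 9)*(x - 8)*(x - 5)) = 1/(30*(x - 5)) - 1/(12*(x - 8)) + 1/(18*(x - 9)) - 1/(180*x)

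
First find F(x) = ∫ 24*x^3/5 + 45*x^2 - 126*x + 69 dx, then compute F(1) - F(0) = 111/5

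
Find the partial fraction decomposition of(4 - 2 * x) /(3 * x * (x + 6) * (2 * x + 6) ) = 4/(27*(x + 6)) - 5/(27*(x + 3)) + 1/(27*x)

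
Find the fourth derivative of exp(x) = exp(x)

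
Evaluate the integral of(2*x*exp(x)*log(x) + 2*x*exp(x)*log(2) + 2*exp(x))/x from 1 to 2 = -2*E*log(2) + 4*exp(2)*log(2)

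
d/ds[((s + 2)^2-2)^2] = 4*s^3 + 24*s^2 + 40*s + 16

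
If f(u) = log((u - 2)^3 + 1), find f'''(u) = (6*u^6 - 72*u^5 + 360*u^4 - 1002*u^3 + 1692*u^2 - 1656*u + 726)/(u^9 - 18*u^8 + 144*u^7 - 669*u^6 + 1980*u^5 - 3852*u^4 + 4899*u^3 - 3906*u^2 + 1764*u - 343)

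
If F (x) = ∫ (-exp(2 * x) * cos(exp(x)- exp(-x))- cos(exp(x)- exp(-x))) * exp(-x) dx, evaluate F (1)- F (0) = -sin(E - exp(-1))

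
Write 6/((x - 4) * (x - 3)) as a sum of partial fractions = -6/(x - 3) + 6/(x - 4)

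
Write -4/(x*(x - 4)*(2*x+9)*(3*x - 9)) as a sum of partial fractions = 32/(6885*(2*x + 9)) + 4/(135*(x - 3)) - 1/(51*(x - 4)) - 1/(81*x)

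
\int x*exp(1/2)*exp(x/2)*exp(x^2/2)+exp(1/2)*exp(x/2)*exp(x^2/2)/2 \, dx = exp(x^2/2 + x/2 + 1/2) + C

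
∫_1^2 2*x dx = 3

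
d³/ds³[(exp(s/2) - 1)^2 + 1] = -exp(s/2)/4 + exp(s)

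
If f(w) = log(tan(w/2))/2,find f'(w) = 1/(2*sin(w))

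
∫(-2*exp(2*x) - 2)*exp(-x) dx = -4*sinh(x) + C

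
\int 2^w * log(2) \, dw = 2^w + C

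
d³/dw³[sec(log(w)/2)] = (31*sin(log(w)/2) + 7*sin(3*log(w)/2) - 30*cos(log(w)/2) + 6*cos(3*log(w)/2))/(8*w^3*(cos(log(w)) + 1)^2)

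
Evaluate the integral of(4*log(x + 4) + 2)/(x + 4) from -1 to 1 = -2*log(3)^2 - 2*log(3) + 2*log(5) + 2*log(5)^2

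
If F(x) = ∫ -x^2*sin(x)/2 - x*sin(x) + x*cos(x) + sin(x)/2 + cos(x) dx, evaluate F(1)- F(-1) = 2*cos(1)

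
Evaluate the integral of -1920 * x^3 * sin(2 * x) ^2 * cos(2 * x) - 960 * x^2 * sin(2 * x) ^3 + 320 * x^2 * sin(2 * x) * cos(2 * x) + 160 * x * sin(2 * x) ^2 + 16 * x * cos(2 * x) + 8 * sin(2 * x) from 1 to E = -80*sin(2)^2 + 8*E*sin(2*E) - 8*sin(2) + 320*sin(2)^3 + 80*exp(2)*sin(2*E)^2 - 320*exp(3)*sin(2*E)^3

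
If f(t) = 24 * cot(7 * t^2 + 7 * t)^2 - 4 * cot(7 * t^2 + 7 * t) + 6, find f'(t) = 28*(2*t - 24*t*cos(7*t*(t + 1))/sin(7*t*(t + 1)) + 1 - 12*cos(7*t*(t + 1))/sin(7*t*(t + 1)))/sin(7*t*(t + 1))^2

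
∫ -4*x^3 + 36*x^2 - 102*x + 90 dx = -x^4 + 12*x^3 - 51*x^2 + 90*x + C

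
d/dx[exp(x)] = exp(x)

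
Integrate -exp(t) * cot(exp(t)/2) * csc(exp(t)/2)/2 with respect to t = csc(exp(t)/2) + C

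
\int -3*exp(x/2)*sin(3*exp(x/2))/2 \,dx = cos(3*exp(x/2)) + C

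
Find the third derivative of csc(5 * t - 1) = -750*cot(5*t - 1)^3*csc(5*t - 1) - 625*cot(5*t - 1)*csc(5*t - 1)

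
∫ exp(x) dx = exp(x) + C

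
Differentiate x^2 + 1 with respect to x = 2*x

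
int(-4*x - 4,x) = -2*x^2 - 4*x + C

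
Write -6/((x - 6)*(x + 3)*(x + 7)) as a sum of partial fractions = -3/(26*(x + 7)) + 1/(6*(x + 3)) - 2/(39*(x - 6))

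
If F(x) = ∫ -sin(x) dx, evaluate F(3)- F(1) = cos(3) - cos(1)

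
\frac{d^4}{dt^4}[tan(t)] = 24*tan(t)^5 + 40*tan(t)^3 + 16*tan(t)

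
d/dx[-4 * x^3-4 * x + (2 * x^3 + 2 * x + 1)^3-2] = 72*x^8 + 168*x^6 + 72*x^5 + 120*x^4 + 96*x^3 + 30*x^2 + 24*x + 2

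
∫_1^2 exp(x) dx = -E + exp(2)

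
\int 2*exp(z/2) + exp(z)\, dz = (exp(z/2) + 2)^2 + C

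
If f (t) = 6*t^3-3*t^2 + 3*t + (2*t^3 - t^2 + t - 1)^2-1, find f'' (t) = 120*t^4 - 80*t^3 + 60*t^2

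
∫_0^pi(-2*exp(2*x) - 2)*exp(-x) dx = -2*exp(pi) + 2*exp(-pi)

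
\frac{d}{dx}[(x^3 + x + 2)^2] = 6*x^5 + 8*x^3 + 12*x^2 + 2*x + 4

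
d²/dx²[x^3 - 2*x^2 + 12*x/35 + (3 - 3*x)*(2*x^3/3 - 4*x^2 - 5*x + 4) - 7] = -24*x^2 + 90*x + 2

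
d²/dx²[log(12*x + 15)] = -16/(16*x^2 + 40*x + 25)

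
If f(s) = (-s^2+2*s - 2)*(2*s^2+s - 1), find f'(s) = -8*s^3 + 9*s^2 - 2*s - 4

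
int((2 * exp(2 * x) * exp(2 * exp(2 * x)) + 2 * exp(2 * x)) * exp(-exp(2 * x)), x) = 2*sinh(exp(2*x)) + C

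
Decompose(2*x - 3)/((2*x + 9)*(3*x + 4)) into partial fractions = -17/(19*(3*x + 4)) + 24/(19*(2*x + 9))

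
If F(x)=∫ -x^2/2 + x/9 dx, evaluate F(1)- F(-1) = -1/3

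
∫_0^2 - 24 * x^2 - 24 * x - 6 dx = -124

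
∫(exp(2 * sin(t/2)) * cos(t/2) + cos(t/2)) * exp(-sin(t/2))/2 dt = 2*sinh(sin(t/2)) + C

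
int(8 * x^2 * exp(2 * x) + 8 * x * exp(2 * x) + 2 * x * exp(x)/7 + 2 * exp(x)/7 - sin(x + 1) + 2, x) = 4*x^2*exp(2*x) + 2*x*exp(x)/7 + 2*x + cos(x + 1) + C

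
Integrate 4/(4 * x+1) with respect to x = log(4*x + 1) + C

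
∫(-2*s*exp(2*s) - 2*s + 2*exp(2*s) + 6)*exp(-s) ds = -4*(s - 2)*sinh(s) + C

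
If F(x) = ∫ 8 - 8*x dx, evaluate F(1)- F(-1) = 16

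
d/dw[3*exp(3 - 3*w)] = -9*exp(3 - 3*w)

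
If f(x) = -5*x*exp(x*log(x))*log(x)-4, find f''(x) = (-5*x^2*exp(x*log(x))*log(x)^3 - 10*x^2*exp(x*log(x))*log(x)^2 - 5*x^2*exp(x*log(x))*log(x) - 10*x*exp(x*log(x))*log(x)^2 - 25*x*exp(x*log(x))*log(x) - 10*x*exp(x*log(x)) - 5*exp(x*log(x)))/x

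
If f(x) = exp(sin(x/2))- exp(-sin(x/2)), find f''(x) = (-exp(2*sin(x/2))*sin(x/2) + exp(2*sin(x/2))*cos(x/2)^2 - sin(x/2) - cos(x/2)^2)*exp(-sin(x/2))/4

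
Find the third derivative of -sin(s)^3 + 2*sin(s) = (19 - 27*cos(s)^2)*cos(s)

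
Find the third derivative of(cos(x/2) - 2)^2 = -sin(x/2)/2 + sin(x)/2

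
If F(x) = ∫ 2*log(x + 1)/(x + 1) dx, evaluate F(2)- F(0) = log(3)^2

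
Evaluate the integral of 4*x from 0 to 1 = 2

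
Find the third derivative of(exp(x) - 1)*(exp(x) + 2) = 8*exp(2*x) + exp(x)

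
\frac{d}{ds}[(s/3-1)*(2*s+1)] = 4*s/3 - 5/3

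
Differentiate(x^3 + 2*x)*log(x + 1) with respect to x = (3*x^3*log(x + 1) + x^3 + 3*x^2*log(x + 1) + 2*x*log(x + 1) + 2*x + 2*log(x + 1))/(x + 1)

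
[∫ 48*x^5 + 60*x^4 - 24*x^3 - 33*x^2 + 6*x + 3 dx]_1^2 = 721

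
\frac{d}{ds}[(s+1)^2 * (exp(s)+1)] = s^2*exp(s) + 4*s*exp(s) + 2*s + 3*exp(s) + 2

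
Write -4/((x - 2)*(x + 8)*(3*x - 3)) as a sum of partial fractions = -2/(135*(x + 8)) + 4/(27*(x - 1)) - 2/(15*(x - 2))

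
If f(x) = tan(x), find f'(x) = cos(x)^(-2)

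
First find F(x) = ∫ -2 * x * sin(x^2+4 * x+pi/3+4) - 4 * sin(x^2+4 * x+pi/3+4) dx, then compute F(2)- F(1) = cos(pi/3 + 16) - cos(pi/3 + 9)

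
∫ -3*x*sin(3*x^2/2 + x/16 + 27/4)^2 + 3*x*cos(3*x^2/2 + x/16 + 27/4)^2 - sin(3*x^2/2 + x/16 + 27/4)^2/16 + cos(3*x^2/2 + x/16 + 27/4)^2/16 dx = sin(3*x^2 + x/8 + 27/2)/2 + C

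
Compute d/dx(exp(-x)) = -exp(-x)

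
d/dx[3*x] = 3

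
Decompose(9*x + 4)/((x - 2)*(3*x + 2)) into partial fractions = 3/(4*(3*x + 2)) + 11/(4*(x - 2))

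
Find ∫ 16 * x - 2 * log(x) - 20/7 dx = 2*x*(28*x - 7*log(x) - 3)/7 + C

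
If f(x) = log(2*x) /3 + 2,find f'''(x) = 2/(3*x^3)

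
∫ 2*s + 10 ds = s^2 + 10*s + C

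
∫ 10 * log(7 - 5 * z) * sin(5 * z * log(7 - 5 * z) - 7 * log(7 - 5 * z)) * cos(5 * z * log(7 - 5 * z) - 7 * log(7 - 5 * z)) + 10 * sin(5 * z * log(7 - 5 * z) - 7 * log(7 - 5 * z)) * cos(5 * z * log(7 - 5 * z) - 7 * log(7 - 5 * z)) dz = sin((5*z - 7)*log(7 - 5*z))^2 + C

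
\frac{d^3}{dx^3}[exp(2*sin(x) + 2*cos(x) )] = 2*(-2*sqrt(2)*sin(3*x + pi/4) - 6*cos(2*x) + 5*sqrt(2)*cos(x + pi/4))*exp(2*sin(x))*exp(2*cos(x))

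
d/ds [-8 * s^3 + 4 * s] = 4 - 24*s^2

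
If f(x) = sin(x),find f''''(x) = sin(x)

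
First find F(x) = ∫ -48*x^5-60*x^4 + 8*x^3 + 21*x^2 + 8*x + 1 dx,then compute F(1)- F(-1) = -8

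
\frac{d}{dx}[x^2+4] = 2*x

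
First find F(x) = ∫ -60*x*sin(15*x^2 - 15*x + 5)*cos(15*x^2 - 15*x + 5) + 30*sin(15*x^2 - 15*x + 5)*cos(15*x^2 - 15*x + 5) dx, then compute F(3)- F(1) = cos(190)/2 - cos(10)/2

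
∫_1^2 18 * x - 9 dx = 18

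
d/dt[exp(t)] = exp(t)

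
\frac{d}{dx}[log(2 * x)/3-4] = 1/(3*x)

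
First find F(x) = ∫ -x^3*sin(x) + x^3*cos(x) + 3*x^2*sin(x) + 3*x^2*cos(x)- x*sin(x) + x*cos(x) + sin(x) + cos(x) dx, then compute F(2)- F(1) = 10*cos(2) - 2*sin(1) - 2*cos(1) + 10*sin(2)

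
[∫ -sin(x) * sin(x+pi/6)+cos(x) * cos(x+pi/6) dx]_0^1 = -1/4 + sin(pi/6 + 2)/2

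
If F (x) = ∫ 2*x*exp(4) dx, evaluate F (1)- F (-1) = 0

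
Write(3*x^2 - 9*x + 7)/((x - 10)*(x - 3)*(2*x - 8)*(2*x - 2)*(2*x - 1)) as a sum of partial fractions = 13/(665*(2*x - 1)) - 1/(216*(x - 1)) + 1/(40*(x - 3)) - 19/(504*(x - 4)) + 31/(4104*(x - 10))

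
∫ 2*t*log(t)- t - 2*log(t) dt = ((t - 1)^2 - 1)*(log(t) - 1) + C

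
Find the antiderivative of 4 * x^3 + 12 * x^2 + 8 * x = x^4 + 4*x^3 + 4*x^2 + C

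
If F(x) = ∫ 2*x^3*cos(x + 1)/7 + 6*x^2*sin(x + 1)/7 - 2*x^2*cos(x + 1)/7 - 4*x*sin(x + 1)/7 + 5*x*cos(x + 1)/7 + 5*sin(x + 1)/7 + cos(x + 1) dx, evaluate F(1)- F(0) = -sin(1) + 12*sin(2)/7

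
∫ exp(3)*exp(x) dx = exp(x + 3) + C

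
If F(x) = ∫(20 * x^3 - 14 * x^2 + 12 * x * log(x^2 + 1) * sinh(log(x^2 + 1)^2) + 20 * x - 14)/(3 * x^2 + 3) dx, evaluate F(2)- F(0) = 3 + cosh(log(5)^2)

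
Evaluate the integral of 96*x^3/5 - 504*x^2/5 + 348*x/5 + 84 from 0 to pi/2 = -6*pi^2 + 6*(-pi^2/2 + 7*pi/2)^2/5 + 42*pi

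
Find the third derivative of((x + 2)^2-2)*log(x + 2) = (2*x^2 + 8*x + 4)/(x^3 + 6*x^2 + 12*x + 8)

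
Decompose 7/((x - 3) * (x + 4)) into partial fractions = -1/(x + 4) + 1/(x - 3)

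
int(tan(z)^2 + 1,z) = tan(z) + C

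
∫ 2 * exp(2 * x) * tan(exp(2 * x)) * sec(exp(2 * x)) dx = sec(exp(2*x)) + C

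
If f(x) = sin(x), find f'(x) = cos(x)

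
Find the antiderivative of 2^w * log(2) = 2^w + C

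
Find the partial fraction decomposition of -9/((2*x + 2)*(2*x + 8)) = 3/(4*(x + 4)) - 3/(4*(x + 1))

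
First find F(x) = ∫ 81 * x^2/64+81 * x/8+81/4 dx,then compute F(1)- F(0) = 1647/64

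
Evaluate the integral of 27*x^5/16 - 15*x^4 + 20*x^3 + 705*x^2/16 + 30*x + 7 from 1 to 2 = 4945/32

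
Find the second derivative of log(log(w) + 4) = (-log(w) - 5)/(w^2*log(w)^2 + 8*w^2*log(w) + 16*w^2)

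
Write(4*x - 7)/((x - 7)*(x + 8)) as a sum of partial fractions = 13/(5*(x + 8)) + 7/(5*(x - 7))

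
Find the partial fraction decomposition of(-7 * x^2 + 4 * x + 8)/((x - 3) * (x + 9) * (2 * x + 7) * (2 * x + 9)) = -607/(270*(2*x + 9)) + 367/(286*(2*x + 7)) + 595/(1188*(x + 9)) - 43/(2340*(x - 3))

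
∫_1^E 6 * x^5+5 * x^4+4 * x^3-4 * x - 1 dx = (-E + exp(3))*(1 + 2*E + exp(2) + exp(3))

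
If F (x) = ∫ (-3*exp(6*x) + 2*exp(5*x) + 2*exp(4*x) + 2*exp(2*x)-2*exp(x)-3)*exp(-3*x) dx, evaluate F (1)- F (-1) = (-E + exp(-1))^3 - (E - exp(-1))^3 - (-E + exp(-1))^2 - 2*E + 2*exp(-1) + (E - exp(-1))^2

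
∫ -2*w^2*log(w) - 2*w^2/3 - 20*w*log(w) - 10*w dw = -2*w^2*(w + 15)*log(w)/3 + C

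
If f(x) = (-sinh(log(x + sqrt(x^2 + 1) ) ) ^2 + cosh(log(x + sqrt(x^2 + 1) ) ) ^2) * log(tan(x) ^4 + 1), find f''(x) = 4*(tan(x)^8 + 4*tan(x)^4 + 8*tan(x)^2 + 3)*tan(x)^2/(tan(x)^4 + 1)^2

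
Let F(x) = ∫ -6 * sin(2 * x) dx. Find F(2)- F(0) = -3 + 3*cos(4)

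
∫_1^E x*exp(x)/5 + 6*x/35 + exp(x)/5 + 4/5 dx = -31/35 + 3*exp(2)/35 + 3*E/5 + exp(1 + E)/5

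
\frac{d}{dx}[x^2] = 2*x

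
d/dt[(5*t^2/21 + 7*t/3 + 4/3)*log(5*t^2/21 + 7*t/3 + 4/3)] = 10*t*log(5*t^2 + 49*t + 28)/21 - 10*t*log(21)/21 + 10*t/21 + 7*log(5*t^2 + 49*t + 28)/3 - 7*log(21)/3 + 7/3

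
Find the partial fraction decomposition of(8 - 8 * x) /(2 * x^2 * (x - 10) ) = -9/(25*(x - 10)) + 9/(25*x) - 2/(5*x^2)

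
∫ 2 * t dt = t^2 + C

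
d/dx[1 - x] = -1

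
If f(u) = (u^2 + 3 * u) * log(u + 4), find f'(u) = (2*u^2*log(u + 4) + u^2 + 11*u*log(u + 4) + 3*u + 12*log(u + 4))/(u + 4)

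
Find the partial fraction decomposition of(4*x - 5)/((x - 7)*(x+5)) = 25/(12*(x + 5)) + 23/(12*(x - 7))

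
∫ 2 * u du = u^2 + C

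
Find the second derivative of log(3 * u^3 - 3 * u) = (-3*u^4 - 1)/(u^6 - 2*u^4 + u^2)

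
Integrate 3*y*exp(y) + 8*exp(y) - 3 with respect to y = (3*y + 5)*(exp(y) - 1) + C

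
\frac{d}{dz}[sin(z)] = cos(z)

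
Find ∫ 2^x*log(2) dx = 2^x + C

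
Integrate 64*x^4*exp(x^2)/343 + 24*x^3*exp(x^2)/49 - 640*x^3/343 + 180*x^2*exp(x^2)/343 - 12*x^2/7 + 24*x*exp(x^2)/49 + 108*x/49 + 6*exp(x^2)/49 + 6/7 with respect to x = 2*x*(-5*x + exp(x^2) + 7)*(16*x^2 + 42*x + 21)/343 + C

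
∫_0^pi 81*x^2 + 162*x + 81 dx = -27 + (3 + 3*pi)^3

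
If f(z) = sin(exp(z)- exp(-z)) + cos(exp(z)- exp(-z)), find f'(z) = sqrt(2)*(exp(2*z) + 1)*exp(-z)*cos(exp(z) + pi/4 - exp(-z))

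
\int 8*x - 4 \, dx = 4*x^2 - 4*x + C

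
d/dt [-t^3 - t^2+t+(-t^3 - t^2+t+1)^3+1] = -9*t^8 - 24*t^7 + 48*t^5 + 30*t^4 - 24*t^3 - 27*t^2 - 2*t + 4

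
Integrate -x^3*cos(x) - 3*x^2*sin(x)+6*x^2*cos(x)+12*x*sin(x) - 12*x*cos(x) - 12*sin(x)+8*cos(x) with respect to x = -(x - 2)^3*sin(x) + C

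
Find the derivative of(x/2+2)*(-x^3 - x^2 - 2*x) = -2*x^3 - 15*x^2/2 - 6*x - 4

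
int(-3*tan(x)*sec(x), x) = -3*sec(x) + C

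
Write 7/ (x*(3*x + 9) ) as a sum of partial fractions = -7/(9*(x + 3)) + 7/(9*x)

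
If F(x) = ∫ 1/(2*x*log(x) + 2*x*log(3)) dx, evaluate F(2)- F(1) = -log(log(3))/2 + log(log(6))/2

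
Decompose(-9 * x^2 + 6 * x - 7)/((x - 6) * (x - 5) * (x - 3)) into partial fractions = -35/(3*(x - 3)) + 101/(x - 5) - 295/(3*(x - 6))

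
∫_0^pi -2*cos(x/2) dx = -4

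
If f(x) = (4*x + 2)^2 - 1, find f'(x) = 32*x + 16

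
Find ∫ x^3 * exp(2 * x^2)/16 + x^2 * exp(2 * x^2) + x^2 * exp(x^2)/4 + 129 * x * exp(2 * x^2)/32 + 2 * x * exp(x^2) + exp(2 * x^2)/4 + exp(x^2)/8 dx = (x + 8)*((x + 8)*exp(x^2) + 8)*exp(x^2)/64 + C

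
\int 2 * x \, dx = x^2 + C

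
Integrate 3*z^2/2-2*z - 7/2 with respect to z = z^3/2 - z^2 - 7*z/2 + C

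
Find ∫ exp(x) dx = exp(x) + C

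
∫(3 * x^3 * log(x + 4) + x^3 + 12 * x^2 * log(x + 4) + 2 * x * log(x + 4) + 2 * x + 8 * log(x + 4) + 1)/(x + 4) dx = (x^3 + 2*x + 1)*log(x + 4) + C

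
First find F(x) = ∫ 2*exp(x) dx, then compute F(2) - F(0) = -2 + 2*exp(2)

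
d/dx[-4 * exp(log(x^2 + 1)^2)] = -16*x*exp(log(x^2 + 1)^2)*log(x^2 + 1)/(x^2 + 1)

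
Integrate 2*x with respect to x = x^2 + C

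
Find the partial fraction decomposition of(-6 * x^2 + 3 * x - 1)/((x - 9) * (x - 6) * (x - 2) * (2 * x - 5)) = -248/(91*(2*x - 5)) + 19/(28*(x - 2)) + 199/(84*(x - 6)) - 460/(273*(x - 9))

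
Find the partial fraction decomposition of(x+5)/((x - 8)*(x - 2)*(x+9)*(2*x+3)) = 4/(285*(2*x + 3)) + 4/(2805*(x + 9)) - 1/(66*(x - 2)) + 13/(1938*(x - 8))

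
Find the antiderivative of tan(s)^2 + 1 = tan(s) + C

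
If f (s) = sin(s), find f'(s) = cos(s)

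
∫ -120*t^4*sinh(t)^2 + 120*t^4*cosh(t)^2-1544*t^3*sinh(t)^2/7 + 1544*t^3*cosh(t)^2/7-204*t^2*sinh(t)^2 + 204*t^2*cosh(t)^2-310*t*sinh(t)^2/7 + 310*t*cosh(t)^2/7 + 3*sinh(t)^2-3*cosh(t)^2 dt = 24*t^5 + 386*t^4/7 + 68*t^3 + 155*t^2/7 - 3*t + C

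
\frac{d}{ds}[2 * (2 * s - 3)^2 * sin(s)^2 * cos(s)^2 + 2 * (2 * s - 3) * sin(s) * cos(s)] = 4*s^2*sin(4*s) - 4*s*(1 - cos(2*s))^2 - 12*s*sin(4*s) - 4*s*cos(2*s) + 8*s + 6*(1 - cos(2*s))^2 + 2*sin(2*s) + 9*sin(4*s) + 6*cos(2*s) - 12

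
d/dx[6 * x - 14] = 6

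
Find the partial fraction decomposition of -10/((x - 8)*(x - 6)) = 5/(x - 6) - 5/(x - 8)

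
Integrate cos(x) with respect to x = sin(x) + C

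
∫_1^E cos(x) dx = -sin(1) + sin(E)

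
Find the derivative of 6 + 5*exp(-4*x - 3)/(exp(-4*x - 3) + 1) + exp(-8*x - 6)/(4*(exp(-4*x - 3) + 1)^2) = (-22*exp(4*x + 3) - 20*exp(8*x + 6))/(exp(9)*exp(12*x) + 3*exp(6)*exp(8*x) + 3*exp(3)*exp(4*x) + 1)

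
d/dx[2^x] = 2^x*log(2)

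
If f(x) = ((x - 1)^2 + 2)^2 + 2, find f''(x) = 12*x^2 - 24*x + 20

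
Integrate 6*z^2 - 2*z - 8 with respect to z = 2*z^3 - z^2 - 8*z + C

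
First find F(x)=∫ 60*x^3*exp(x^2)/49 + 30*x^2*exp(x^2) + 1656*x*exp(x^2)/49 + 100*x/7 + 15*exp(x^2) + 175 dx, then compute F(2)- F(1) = -1563*E/49 + 1375/7 + 2388*exp(4)/49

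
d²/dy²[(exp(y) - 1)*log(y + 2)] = (y^2*exp(y)*log(y + 2) + 4*y*exp(y)*log(y + 2) + 2*y*exp(y) + 4*exp(y)*log(y + 2) + 3*exp(y) + 1)/(y^2 + 4*y + 4)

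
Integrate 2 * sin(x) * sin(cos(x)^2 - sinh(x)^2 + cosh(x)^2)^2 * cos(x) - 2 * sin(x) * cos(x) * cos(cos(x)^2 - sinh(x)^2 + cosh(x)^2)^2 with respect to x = sin(cos(2*x) + 3)/2 + C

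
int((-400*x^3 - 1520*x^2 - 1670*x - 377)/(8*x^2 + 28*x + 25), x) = -25*x^2 - 15*x + acot(4*x + 7) + C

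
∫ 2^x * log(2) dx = 2^x + C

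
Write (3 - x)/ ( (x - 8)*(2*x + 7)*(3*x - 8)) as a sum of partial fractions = -3/(592*(3*x - 8)) + 26/(851*(2*x + 7)) - 5/(368*(x - 8))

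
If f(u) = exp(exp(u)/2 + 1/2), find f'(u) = exp(u + exp(u)/2 + 1/2)/2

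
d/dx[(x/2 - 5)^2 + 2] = x/2 - 5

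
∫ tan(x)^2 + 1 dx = tan(x) + C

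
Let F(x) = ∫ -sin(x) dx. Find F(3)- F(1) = cos(3) - cos(1)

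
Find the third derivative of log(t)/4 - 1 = 1/(2*t^3)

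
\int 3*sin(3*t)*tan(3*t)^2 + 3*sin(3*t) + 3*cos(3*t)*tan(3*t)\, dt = sin(3*t)*tan(3*t) + C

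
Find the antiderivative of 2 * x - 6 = x^2 - 6*x + C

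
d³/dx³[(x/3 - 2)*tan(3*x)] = 54*x*tan(3*x)^4 + 72*x*tan(3*x)^2 + 18*x - 324*tan(3*x)^4 + 18*tan(3*x)^3 - 432*tan(3*x)^2 + 18*tan(3*x) - 108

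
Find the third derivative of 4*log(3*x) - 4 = 8/x^3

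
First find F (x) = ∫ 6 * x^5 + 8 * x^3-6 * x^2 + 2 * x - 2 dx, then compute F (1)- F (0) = 0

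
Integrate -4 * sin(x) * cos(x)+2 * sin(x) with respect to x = 2*(cos(x) - 1)*cos(x) + C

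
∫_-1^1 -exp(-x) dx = -E + exp(-1)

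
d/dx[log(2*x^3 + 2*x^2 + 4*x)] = (3*x^2 + 2*x + 2)/(x^3 + x^2 + 2*x)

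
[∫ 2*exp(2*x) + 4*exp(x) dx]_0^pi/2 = -9 + (2 + exp(pi/2))^2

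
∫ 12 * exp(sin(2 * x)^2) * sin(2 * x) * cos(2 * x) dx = 3*exp(sin(2*x)^2) + C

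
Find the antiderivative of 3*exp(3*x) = exp(3*x) + C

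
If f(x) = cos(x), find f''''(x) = cos(x)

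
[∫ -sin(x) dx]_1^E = cos(E) - cos(1)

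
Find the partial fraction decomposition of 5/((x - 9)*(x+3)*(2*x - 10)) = 5/(192*(x + 3)) - 5/(64*(x - 5)) + 5/(96*(x - 9))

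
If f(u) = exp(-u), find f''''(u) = exp(-u)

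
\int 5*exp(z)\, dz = 5*exp(z) + C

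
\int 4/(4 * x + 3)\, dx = log(-4*x - 3) + C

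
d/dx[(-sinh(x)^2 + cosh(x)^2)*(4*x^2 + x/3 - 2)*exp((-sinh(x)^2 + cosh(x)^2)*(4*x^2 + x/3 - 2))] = (288*x^3 + 36*x^2 - 71*x - 3)*exp(4*x^2 + x/3 - 2)/9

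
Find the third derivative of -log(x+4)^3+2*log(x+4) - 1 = (-6*log(x + 4)^2 + 18*log(x + 4) - 2)/(x^3 + 12*x^2 + 48*x + 64)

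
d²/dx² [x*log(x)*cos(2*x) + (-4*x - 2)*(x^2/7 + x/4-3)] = (-28*x^2*log(x)*cos(2*x) - 24*x^2 - 28*x*log(x)*sin(2*x) - 28*x*sin(2*x) - 18*x + 7*cos(2*x))/(7*x)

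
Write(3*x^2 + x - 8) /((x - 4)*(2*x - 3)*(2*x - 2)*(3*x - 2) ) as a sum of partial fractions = 81/(50*(3*x - 2)) - 1/(25*(2*x - 3)) - 2/(3*(x - 1)) + 11/(75*(x - 4))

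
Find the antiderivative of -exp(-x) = exp(-x) + C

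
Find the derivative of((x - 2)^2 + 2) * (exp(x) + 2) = x^2*exp(x) - 2*x*exp(x) + 4*x + 2*exp(x) - 8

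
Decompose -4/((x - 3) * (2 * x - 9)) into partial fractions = -8/(3*(2*x - 9)) + 4/(3*(x - 3))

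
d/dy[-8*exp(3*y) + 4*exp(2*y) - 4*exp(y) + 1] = -24*exp(3*y) + 8*exp(2*y) - 4*exp(y)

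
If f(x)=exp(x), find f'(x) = exp(x)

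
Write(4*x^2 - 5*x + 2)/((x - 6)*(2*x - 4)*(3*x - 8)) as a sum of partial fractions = -77/(20*(3*x - 8)) + 1/(2*(x - 2)) + 29/(20*(x - 6))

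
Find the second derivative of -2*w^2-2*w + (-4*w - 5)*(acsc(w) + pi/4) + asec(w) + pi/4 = (-4*w^5*sqrt(1 - 1/w^2) + 4*w^3*sqrt(1 - 1/w^2) - 12*w^2 - 4*w + 6)/(w^5*sqrt(1 - 1/w^2) - w^3*sqrt(1 - 1/w^2))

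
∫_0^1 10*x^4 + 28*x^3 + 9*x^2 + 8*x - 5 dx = 11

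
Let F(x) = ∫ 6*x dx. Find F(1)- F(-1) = 0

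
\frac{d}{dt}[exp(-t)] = -exp(-t)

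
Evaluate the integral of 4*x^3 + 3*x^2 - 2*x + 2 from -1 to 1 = 6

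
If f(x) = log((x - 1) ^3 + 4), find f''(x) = (-3*x^4 + 12*x^3 - 18*x^2 + 36*x - 27)/(x^6 - 6*x^5 + 15*x^4 - 12*x^3 - 9*x^2 + 18*x + 9)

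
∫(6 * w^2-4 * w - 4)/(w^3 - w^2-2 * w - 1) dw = 2*log(w^3 - w^2 - 2*w - 1) + C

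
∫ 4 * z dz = 2*z^2 + C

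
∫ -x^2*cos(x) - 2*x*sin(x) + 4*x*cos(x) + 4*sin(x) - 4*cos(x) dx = -(x - 2)^2*sin(x) + C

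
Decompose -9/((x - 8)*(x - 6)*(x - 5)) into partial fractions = -3/(x - 5) + 9/(2*(x - 6)) - 3/(2*(x - 8))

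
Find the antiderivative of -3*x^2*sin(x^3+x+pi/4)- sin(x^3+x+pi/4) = cos(x^3 + x + pi/4) + C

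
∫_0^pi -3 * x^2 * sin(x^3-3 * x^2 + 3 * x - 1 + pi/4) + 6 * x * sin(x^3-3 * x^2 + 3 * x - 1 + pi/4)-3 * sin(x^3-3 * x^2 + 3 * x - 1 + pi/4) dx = -sin(pi/4 + 1) + cos(pi/4 + (-1 + pi)^3)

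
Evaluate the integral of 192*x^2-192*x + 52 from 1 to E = -12 + 4*E + (-2 + 4*E)^3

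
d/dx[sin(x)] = cos(x)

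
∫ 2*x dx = x^2 + C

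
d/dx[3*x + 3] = 3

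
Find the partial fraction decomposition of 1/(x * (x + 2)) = -1/(2*(x + 2)) + 1/(2*x)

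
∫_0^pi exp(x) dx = -1 + exp(pi)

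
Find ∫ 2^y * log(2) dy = 2^y + C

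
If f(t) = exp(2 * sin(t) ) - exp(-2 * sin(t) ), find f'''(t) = 2*(-6*exp(4*sin(t))*sin(t) + 4*exp(4*sin(t))*cos(t)^2 - exp(4*sin(t)) + 6*sin(t) + 4*cos(t)^2 - 1)*exp(-2*sin(t))*cos(t)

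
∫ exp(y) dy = exp(y) + C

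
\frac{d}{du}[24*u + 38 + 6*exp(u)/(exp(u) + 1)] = (24*exp(2*u) + 54*exp(u) + 24)/(exp(2*u) + 2*exp(u) + 1)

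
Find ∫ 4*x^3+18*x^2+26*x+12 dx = x^4 + 6*x^3 + 13*x^2 + 12*x + C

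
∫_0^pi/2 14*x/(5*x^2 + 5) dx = 7*log(1 + pi^2/4)/5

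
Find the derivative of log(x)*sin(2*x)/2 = (2*x*log(x)*cos(2*x) + sin(2*x))/(2*x)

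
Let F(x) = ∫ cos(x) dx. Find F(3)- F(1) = -sin(1) + sin(3)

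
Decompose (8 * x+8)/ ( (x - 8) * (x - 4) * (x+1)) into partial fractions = -2/(x - 4) + 2/(x - 8)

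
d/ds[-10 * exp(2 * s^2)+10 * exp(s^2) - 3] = -40*s*exp(2*s^2) + 20*s*exp(s^2)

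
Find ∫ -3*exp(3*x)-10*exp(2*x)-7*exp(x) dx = -(exp(x) + 2)^3 + (exp(x) + 2)^2 + exp(x) + C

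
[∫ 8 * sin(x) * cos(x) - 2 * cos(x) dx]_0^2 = -2*sin(2) + 4*sin(2)^2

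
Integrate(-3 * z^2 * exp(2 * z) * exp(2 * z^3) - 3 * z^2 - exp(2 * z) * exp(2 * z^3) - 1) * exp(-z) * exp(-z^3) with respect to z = exp(-z^3 - z) - exp(z^3 + z) + C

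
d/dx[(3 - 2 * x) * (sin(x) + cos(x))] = 2*x*sin(x) - 2*x*cos(x) - 5*sin(x) + cos(x)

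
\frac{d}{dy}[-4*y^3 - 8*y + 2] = -12*y^2 - 8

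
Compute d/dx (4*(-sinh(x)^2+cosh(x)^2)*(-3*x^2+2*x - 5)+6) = 8 - 24*x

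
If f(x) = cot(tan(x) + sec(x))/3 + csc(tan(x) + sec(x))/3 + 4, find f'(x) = -(sin(x)*cos(tan(x) + 1/cos(x)) + sin(x) + cos(tan(x) + 1/cos(x)) + 1)/(3*sin(tan(x) + 1/cos(x))^2*cos(x)^2)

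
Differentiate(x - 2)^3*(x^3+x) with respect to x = 6*x^5 - 30*x^4 + 52*x^3 - 42*x^2 + 24*x - 8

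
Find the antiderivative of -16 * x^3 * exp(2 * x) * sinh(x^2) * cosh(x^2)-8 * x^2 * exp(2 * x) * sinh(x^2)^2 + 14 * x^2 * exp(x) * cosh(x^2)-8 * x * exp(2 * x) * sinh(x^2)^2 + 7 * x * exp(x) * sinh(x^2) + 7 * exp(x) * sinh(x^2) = -x*(4*x*exp(x)*sinh(x^2) - 7)*exp(x)*sinh(x^2) + C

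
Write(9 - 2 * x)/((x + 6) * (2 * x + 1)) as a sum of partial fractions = 20/(11*(2*x + 1)) - 21/(11*(x + 6))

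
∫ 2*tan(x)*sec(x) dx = 2*sec(x) + C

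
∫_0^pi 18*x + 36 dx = -36 + (-3*pi - 6)^2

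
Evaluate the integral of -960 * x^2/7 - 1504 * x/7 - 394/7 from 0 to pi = 5*(-4*pi - 5)^3/7 - 75/7 - 2*pi + 4*(-4*pi - 5)^2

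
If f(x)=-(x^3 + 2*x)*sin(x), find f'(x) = -x^3*cos(x) - 3*x^2*sin(x) - 2*x*cos(x) - 2*sin(x)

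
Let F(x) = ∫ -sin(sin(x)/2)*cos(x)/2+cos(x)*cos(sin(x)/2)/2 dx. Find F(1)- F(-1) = 2*sin(sin(1)/2)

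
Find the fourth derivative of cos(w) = cos(w)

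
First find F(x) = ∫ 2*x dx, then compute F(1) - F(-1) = 0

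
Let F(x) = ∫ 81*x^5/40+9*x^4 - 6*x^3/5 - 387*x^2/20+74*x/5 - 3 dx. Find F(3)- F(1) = 2714/5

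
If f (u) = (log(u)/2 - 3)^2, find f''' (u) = (2*log(u) - 15)/(2*u^3)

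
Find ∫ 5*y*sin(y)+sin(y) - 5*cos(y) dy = (-5*y - 1)*cos(y) + C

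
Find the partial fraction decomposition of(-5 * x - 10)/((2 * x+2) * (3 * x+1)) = -25/(4*(3*x + 1)) + 5/(4*(x + 1))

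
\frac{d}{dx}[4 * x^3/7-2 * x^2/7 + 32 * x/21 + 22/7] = 12*x^2/7 - 4*x/7 + 32/21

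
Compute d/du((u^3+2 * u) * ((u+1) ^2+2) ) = 5*u^4 + 8*u^3 + 15*u^2 + 8*u + 6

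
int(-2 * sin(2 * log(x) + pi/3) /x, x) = cos(2*log(x) + pi/3) + C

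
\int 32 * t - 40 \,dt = 16*t^2 - 40*t + C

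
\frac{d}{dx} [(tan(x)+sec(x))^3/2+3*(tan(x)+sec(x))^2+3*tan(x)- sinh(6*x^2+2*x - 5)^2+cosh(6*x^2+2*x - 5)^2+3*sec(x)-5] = 3*(sin(x) + 1)^2*(-sin(x)/(2*cos(x)) + 2 + 3/(2*cos(x)))/cos(x)^3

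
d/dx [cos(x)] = -sin(x)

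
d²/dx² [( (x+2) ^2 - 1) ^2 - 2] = 12*x^2 + 48*x + 44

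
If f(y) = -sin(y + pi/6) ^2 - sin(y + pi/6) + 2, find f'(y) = -sin(2*y + pi/3) - cos(y + pi/6)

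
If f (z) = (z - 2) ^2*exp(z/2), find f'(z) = z^2*exp(z/2)/2 - 2*exp(z/2)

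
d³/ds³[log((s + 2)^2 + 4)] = (4*s^3 + 24*s^2 - 64)/(s^6 + 12*s^5 + 72*s^4 + 256*s^3 + 576*s^2 + 768*s + 512)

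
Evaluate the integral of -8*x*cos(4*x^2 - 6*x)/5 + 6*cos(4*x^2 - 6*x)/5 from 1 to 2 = -sin(2)/5 - sin(4)/5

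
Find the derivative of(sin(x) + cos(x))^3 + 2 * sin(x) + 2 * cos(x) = sqrt(2)*(3*sin(3*x + pi/4) + 7*cos(x + pi/4))/2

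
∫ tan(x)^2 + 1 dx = tan(x) + C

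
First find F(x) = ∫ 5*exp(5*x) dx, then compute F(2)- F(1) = -exp(5) + exp(10)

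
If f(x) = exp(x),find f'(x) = exp(x)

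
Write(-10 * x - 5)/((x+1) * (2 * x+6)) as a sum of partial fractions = -25/(4*(x + 3)) + 5/(4*(x + 1))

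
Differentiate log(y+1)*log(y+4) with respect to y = (y*log(y + 1) + y*log(y + 4) + log(y + 1) + 4*log(y + 4))/(y^2 + 5*y + 4)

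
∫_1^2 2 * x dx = 3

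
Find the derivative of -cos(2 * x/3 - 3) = 2*sin(2*x/3 - 3)/3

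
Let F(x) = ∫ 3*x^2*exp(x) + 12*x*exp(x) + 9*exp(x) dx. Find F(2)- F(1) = -12*E + 27*exp(2)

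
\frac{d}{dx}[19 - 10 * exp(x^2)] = -20*x*exp(x^2)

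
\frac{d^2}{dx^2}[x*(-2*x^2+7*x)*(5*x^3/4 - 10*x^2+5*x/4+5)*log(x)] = -75*x^4*log(x) - 55*x^4/2 + 575*x^3*log(x) + 1035*x^3/4 - 870*x^2*log(x) - 1015*x^2/2 - 15*x*log(x)/2 - 25*x/4 + 70*log(x) + 105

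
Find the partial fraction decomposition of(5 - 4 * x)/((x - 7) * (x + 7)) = -33/(14*(x + 7)) - 23/(14*(x - 7))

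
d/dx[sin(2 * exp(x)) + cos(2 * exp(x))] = 2*sqrt(2)*exp(x)*cos(2*exp(x) + pi/4)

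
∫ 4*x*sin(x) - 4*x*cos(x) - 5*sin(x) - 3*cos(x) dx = -sqrt(2)*(4*x - 1)*sin(x + pi/4) + C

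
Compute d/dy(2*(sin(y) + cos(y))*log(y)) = 2*sqrt(2)*(y*log(y)*cos(y + pi/4) + sin(y + pi/4))/y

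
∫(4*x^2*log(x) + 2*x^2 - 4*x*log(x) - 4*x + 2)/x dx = 2*(x - 1)^2*log(x) + C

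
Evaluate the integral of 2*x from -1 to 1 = 0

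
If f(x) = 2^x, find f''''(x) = 2^x*log(2)^4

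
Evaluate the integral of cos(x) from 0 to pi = 0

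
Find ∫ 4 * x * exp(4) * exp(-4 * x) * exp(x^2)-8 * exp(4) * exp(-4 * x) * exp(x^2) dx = 2*exp((x - 2)^2) + C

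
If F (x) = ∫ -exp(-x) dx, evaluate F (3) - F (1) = -exp(-1) + exp(-3)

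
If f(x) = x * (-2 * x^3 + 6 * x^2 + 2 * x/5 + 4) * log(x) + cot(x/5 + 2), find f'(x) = -8*x^3*log(x) - 2*x^3 + 18*x^2*log(x) + 6*x^2 + 4*x*log(x)/5 + 2*x/5 + 4*log(x) - cot(x/5 + 2)^2/5 + 19/5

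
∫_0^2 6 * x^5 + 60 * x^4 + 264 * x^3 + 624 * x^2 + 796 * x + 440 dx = 5640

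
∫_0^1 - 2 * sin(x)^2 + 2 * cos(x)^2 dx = sin(2)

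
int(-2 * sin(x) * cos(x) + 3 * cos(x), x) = 3*sin(x) + cos(x)^2 + C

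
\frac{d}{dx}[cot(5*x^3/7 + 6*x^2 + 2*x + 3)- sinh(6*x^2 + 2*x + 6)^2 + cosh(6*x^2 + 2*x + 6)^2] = -(15*x^2/7 + 12*x + 2)/sin(5*x^3/7 + 6*x^2 + 2*x + 3)^2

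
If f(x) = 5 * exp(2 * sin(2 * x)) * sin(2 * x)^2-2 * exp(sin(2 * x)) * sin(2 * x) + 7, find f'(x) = 20*exp(2*sin(2*x))*sin(2*x)^2*cos(2*x) + 10*exp(2*sin(2*x))*sin(4*x) - 2*exp(sin(2*x))*sin(4*x) - 4*exp(sin(2*x))*cos(2*x)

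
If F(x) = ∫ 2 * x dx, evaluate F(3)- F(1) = 8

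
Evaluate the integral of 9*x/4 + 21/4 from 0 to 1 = 51/8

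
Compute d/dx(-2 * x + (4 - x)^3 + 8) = -3*x^2 + 24*x - 50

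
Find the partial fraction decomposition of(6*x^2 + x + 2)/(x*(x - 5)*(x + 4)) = 47/(18*(x + 4)) + 157/(45*(x - 5)) - 1/(10*x)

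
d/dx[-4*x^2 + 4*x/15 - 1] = 4/15 - 8*x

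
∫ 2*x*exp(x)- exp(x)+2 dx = (2*x - 3)*(exp(x) + 1) + C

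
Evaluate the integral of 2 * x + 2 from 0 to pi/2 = pi^2/4 + pi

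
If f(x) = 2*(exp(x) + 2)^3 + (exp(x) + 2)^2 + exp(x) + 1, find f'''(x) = 54*exp(3*x) + 104*exp(2*x) + 29*exp(x)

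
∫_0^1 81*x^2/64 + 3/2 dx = 123/64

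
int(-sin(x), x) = cos(x) + C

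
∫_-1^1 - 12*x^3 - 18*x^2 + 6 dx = 0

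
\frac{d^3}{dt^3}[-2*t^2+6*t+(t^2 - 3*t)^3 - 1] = 120*t^3 - 540*t^2 + 648*t - 162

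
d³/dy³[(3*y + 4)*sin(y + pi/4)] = -3*y*cos(y + pi/4) - 9*sin(y + pi/4) - 4*cos(y + pi/4)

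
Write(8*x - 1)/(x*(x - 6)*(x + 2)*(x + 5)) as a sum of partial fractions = 41/(165*(x + 5)) - 17/(48*(x + 2)) + 47/(528*(x - 6)) + 1/(60*x)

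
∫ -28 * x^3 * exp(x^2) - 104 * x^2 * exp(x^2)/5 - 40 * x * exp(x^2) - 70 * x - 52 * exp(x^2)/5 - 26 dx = -(2*exp(x^2) + 5)*(35*x^2 + 26*x + 15)/5 + C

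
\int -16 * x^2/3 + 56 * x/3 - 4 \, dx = -16*x^3/9 + 28*x^2/3 - 4*x + C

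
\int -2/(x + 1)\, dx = -2*log(x + 1) + C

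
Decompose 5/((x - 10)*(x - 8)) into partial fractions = -5/(2*(x - 8)) + 5/(2*(x - 10))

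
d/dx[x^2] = 2*x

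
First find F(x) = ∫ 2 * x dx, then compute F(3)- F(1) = 8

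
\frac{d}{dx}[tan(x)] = cos(x)^(-2)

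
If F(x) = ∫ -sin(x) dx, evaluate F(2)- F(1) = -cos(1) + cos(2)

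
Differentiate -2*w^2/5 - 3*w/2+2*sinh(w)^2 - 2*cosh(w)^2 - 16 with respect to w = -4*w/5 - 3/2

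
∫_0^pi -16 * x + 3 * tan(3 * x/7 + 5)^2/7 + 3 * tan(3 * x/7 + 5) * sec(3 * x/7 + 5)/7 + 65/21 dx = -8*pi^2 - sec(5) + tan(3*pi/7 + 5) + sec(3*pi/7 + 5) - tan(5) + 8*pi/3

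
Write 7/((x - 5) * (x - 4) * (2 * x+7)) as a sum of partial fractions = 28/(255*(2*x + 7)) - 7/(15*(x - 4)) + 7/(17*(x - 5))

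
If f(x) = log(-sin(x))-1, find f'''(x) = 2*cos(x)/sin(x)^3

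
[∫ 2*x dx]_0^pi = pi^2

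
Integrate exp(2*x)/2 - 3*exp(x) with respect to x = (exp(x) - 6)^2/4 + C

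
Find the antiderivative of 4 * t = 2*t^2 + C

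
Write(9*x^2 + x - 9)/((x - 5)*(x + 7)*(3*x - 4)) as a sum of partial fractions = -3/(11*(3*x - 4)) + 17/(12*(x + 7)) + 221/(132*(x - 5))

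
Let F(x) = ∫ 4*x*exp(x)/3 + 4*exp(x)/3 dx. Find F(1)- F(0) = 4*E/3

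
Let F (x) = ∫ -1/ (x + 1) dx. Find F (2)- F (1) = -log(3) + log(2)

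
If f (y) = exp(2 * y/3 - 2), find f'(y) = 2*exp(2*y/3 - 2)/3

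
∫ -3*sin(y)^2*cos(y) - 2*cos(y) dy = (cos(y)^2 - 3)*sin(y) + C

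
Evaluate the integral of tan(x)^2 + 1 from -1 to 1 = 2*tan(1)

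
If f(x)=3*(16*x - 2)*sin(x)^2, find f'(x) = 48*x*sin(2*x) + 48*sin(x)^2 - 6*sin(2*x)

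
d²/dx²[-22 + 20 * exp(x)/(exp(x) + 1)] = (-20*exp(2*x) + 20*exp(x))/(exp(3*x) + 3*exp(2*x) + 3*exp(x) + 1)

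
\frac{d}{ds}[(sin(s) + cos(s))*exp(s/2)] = (-sin(s) + 3*cos(s))*exp(s/2)/2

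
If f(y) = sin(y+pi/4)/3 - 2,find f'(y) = cos(y + pi/4)/3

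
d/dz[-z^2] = -2*z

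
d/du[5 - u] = -1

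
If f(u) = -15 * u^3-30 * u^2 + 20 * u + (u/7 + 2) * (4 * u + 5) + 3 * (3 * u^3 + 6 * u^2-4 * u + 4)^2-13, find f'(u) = 162*u^5 + 540*u^4 + 144*u^3 - 261*u^2 + 2276*u/7 - 471/7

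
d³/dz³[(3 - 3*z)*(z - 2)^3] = 126 - 72*z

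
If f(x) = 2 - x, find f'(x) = -1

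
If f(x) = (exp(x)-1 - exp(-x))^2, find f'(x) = (2*exp(4*x) - 2*exp(3*x) - 2*exp(x) - 2)*exp(-2*x)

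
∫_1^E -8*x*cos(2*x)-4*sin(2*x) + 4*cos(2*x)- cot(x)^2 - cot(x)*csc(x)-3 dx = -2*E + cot(E) - csc(1) - cot(1) + 2*sin(2) + 2 + csc(E) + (2 - 4*E)*sin(2*E)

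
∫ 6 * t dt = 3*t^2 + C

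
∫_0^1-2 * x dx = -1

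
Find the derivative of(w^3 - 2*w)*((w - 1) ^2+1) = 5*w^4 - 8*w^3 + 8*w - 4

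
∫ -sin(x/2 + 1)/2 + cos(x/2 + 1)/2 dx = sqrt(2)*sin(x/2 + pi/4 + 1) + C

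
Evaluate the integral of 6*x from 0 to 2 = 12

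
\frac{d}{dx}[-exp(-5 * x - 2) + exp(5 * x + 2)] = (5*exp(10*x + 4) + 5)*exp(-5*x - 2)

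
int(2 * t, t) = t^2 + C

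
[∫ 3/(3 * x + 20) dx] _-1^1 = -log(17) + log(23)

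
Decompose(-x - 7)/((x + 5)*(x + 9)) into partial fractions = -1/(2*(x + 9)) - 1/(2*(x + 5))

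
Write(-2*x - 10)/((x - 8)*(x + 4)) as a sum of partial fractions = 1/(6*(x + 4)) - 13/(6*(x - 8))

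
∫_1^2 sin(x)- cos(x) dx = -sin(2) - cos(2) + cos(1) + sin(1)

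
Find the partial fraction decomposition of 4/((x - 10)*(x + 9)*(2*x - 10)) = 1/(133*(x + 9)) - 1/(35*(x - 5)) + 2/(95*(x - 10))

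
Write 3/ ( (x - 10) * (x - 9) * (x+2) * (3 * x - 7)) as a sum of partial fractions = 81/(5980*(3*x - 7)) - 1/(572*(x + 2)) - 3/(220*(x - 9)) + 1/(92*(x - 10))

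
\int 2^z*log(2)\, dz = 2^z + C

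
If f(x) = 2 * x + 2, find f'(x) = 2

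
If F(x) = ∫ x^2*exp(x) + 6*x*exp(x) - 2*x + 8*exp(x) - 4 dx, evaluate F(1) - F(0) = -9 + 9*E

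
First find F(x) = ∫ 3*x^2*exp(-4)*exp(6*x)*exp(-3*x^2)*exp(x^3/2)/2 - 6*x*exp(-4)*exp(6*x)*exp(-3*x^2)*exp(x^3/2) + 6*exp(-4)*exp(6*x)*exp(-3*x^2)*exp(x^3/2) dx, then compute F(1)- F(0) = -exp(-4) + exp(-1/2)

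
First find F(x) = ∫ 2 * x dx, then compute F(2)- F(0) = 4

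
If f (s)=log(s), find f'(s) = 1/s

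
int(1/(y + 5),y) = log(3*y + 15) + C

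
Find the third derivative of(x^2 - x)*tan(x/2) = 3*x^2*tan(x/2)^4/4 + x^2*tan(x/2)^2 + x^2/4 - 3*x*tan(x/2)^4/4 + 3*x*tan(x/2)^3 - x*tan(x/2)^2 + 3*x*tan(x/2) - x/4 - 3*tan(x/2)^3/2 + 3*tan(x/2)^2 - 3*tan(x/2)/2 + 3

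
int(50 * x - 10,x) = 25*x^2 - 10*x + C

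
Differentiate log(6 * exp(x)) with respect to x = 1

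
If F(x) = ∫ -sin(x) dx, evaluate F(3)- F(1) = cos(3) - cos(1)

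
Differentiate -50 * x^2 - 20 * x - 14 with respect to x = -100*x - 20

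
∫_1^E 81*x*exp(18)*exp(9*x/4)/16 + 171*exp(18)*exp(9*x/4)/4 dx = -81*exp(81/4)/4 + (9*E/4 + 18)*exp(9*E/4 + 18)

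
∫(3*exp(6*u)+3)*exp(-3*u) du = 2*sinh(3*u) + C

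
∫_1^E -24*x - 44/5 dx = -12*exp(2) - 44*E/5 + 104/5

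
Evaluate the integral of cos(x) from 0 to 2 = sin(2)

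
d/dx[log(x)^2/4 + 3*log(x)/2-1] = (log(x) + 3)/(2*x)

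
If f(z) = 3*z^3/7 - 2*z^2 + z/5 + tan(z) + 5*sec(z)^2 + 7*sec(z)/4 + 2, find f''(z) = 18*z/7 + 2*tan(z)^3 + 30*tan(z)^2*sec(z)^2 + 7*tan(z)^2*sec(z)/2 + 2*tan(z) + 10*sec(z)^2 + 7*sec(z)/4 - 4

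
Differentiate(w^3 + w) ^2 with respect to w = 6*w^5 + 8*w^3 + 2*w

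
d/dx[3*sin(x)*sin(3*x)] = -3*sin(2*x) + 6*sin(4*x)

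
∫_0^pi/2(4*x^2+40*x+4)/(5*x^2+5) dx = 2*pi/5 + 4*log(1 + pi^2/4)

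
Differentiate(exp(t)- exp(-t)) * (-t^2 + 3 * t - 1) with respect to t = (-t^2*exp(2*t) - t^2 + t*exp(2*t) + 5*t + 2*exp(2*t) - 4)*exp(-t)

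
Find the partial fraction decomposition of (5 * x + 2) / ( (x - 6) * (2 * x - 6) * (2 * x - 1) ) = 9/(55*(2*x - 1)) - 17/(30*(x - 3)) + 16/(33*(x - 6))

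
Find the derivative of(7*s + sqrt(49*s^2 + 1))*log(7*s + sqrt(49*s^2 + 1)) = (49*s*log(7*s + sqrt(49*s^2 + 1)) + 49*s + 7*sqrt(49*s^2 + 1)*log(7*s + sqrt(49*s^2 + 1)) + 7*sqrt(49*s^2 + 1))/sqrt(49*s^2 + 1)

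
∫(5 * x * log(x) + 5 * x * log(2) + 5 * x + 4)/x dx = (5*x + 4)*log(2*x) + C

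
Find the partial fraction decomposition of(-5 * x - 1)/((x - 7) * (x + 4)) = -19/(11*(x + 4)) - 36/(11*(x - 7))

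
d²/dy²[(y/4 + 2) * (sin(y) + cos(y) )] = -y*sin(y)/4 - y*cos(y)/4 - 5*sin(y)/2 - 3*cos(y)/2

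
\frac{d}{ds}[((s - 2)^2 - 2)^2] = 4*s^3 - 24*s^2 + 40*s - 16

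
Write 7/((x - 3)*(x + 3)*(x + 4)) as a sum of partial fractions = 1/(x + 4) - 7/(6*(x + 3)) + 1/(6*(x - 3))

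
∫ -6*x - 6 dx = -3*x^2 - 6*x + C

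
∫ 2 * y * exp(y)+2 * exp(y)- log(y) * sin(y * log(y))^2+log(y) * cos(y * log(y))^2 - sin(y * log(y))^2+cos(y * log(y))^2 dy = 2*y*exp(y) + sin(2*y*log(y))/2 + C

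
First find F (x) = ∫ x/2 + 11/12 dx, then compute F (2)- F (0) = 17/6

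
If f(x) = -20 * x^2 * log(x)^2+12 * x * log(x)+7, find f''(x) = (-40*x*log(x)^2 - 120*x*log(x) - 40*x + 12)/x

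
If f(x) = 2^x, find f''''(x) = 2^x*log(2)^4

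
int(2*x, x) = x^2 + C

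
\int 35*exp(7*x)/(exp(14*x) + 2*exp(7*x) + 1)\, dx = (12*exp(7*x) + 7)/(exp(7*x) + 1) + C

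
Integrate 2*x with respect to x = x^2 + C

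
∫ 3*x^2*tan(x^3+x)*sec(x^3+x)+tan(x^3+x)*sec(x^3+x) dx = sec(x^3 + x) + C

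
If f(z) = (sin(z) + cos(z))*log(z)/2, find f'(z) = sqrt(2)*(z*log(z)*cos(z + pi/4) + sin(z + pi/4))/(2*z)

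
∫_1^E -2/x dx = -2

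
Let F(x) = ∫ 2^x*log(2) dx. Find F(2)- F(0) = 3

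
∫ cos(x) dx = sin(x) + C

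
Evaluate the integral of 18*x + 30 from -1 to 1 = 60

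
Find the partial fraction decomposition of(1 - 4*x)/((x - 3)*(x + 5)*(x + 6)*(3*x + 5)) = -207/(1820*(3*x + 5)) - 25/(117*(x + 6)) + 21/(80*(x + 5)) - 11/(1008*(x - 3))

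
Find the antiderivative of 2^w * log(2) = 2^w + C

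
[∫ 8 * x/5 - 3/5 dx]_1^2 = 9/5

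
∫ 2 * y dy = y^2 + C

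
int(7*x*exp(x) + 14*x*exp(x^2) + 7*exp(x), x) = 7*x*exp(x) + 7*exp(x^2) + C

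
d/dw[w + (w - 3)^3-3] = 3*w^2 - 18*w + 28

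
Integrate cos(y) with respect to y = sin(y) + C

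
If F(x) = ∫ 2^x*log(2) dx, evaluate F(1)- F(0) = 1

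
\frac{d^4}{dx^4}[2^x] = 2^x*log(2)^4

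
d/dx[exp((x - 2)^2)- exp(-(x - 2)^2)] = (2*x*exp(2*x^2 - 8*x + 8) + 2*x - 4*exp(2*x^2 - 8*x + 8) - 4)*exp(-x^2 + 4*x - 4)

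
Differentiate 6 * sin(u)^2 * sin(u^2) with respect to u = 12*u*sin(u)^2*cos(u^2) + 12*sin(u)*sin(u^2)*cos(u)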